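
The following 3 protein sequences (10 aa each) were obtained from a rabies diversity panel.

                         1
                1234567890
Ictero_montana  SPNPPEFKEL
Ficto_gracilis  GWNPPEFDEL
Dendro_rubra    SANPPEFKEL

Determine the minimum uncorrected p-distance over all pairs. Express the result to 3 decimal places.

Pairwise Hamming distances:
  Ictero_montana vs Ficto_gracilis: 3
  Ictero_montana vs Dendro_rubra: 1
  Ficto_gracilis vs Dendro_rubra: 3
The smallest is 1 mismatch, between Ictero_montana and Dendro_rubra; p = 1/10 = 0.100.

0.100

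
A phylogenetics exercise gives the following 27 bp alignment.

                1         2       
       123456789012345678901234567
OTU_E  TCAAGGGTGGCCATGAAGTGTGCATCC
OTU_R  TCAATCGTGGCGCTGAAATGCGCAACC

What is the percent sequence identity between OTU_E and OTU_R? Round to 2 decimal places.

Differing sites — 5:G/T; 6:G/C; 12:C/G; 13:A/C; 18:G/A; 21:T/C; 25:T/A.
20 of the 27 sites match, so the percent identity is 20/27 × 100 = 74.07%.

74.07%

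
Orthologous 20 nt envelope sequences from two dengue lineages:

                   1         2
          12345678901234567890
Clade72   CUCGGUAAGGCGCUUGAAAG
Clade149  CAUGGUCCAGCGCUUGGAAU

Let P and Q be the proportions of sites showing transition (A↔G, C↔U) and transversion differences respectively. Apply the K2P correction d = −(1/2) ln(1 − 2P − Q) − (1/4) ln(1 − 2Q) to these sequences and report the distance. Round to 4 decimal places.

0.4743

Differing sites — 2:U/A (Tv); 3:C/U (Ti); 7:A/C (Tv); 8:A/C (Tv); 9:G/A (Ti); 17:A/G (Ti); 20:G/U (Tv).
Of the 7 differences, 3 transitions and 4 transversions over 20 sites: P = 3/20 = 0.150000, Q = 4/20 = 0.200000.
d = −0.5·ln(0.500000) − 0.25·ln(0.600000) = −0.5·(-0.693147) − 0.25·(-0.510826) = 0.4743.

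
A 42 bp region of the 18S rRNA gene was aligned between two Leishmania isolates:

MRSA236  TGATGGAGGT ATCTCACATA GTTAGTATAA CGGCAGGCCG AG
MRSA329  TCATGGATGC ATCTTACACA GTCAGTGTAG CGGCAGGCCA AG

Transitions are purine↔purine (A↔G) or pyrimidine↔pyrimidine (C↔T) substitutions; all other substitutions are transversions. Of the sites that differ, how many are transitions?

Differing sites — 2:G/C (Tv); 8:G/T (Tv); 10:T/C (Ti); 15:C/T (Ti); 19:T/C (Ti); 23:T/C (Ti); 27:A/G (Ti); 30:A/G (Ti); 40:G/A (Ti).
Of the 9 differences, 7 transitions and 2 transversions, so the answer is 7.

7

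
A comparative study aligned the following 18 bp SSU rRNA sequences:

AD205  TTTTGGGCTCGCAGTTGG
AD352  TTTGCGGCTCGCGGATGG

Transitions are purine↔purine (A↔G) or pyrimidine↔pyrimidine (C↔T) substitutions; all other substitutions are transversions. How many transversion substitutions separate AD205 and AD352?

The sequences differ at positions 4 (T/G, transversion), 5 (G/C, transversion), 13 (A/G, transition), 15 (T/A, transversion).
Of the 4 differences, 1 transition and 3 transversions, so the answer is 3.

3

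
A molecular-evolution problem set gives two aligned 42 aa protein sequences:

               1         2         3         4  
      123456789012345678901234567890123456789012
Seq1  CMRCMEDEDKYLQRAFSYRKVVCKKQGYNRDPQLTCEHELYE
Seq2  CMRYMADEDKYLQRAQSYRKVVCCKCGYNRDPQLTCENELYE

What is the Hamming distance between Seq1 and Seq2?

6

Mismatches occur at site 4 (C↔Y), site 6 (E↔A), site 16 (F↔Q), site 24 (K↔C), site 26 (Q↔C), site 38 (H↔N).
That gives 6 mismatches out of 42 aligned sites, so the Hamming distance is 6.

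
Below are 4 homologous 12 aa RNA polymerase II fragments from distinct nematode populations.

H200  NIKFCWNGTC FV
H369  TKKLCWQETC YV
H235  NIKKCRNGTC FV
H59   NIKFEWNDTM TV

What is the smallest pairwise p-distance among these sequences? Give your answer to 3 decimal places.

0.167

Pairwise Hamming distances:
  H200 vs H369: 6
  H200 vs H235: 2
  H200 vs H59: 4
  H369 vs H235: 7
  H369 vs H59: 8
  H235 vs H59: 6
The smallest is 2 mismatches, between H200 and H235; p = 2/12 = 0.167.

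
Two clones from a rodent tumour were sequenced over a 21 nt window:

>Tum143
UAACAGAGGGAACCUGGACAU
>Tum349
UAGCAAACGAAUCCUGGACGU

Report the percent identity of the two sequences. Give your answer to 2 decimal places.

71.43%

Mismatches occur at site 3 (A→G), site 6 (G→A), site 8 (G→C), site 10 (G→A), site 12 (A→U), site 20 (A→G).
15 of the 21 sites match, so the percent identity is 15/21 × 100 = 71.43%.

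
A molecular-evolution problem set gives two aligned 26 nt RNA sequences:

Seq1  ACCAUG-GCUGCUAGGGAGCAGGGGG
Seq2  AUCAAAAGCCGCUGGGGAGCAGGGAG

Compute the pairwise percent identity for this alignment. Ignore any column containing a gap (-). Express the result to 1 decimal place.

Excluding the 1 gap column leaves 25 comparable sites.
The sequences differ at positions 2 (C/U), 5 (U/A), 6 (G/A), 10 (U/C), 14 (A/G), 25 (G/A).
19 of the 25 comparable sites match, so the percent identity is 19/25 × 100 = 76.0%.

76.0%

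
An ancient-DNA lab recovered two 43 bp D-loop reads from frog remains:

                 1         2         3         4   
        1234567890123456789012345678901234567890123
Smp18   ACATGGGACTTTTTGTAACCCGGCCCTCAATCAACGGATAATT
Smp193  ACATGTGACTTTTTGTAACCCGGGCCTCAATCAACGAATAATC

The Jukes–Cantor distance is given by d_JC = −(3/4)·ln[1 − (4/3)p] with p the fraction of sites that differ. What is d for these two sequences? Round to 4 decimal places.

The sequences differ at positions 6 (G/T), 24 (C/G), 37 (G/A), 43 (T/C).
p = 4/43 = 0.093023.
d = −0.75 · ln(1 − (4/3)·0.093023) = −0.75 · ln(0.875969) = −0.75 · (-0.132425) = 0.0993.

0.0993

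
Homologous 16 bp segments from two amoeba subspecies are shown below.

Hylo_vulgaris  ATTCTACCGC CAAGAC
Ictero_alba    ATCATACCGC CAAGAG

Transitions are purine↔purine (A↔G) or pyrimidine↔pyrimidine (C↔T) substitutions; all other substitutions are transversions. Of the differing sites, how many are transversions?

2

The sequences differ at positions 3 (T/C, transition), 4 (C/A, transversion), 16 (C/G, transversion).
Of the 3 differences, 1 transition and 2 transversions, so the answer is 2.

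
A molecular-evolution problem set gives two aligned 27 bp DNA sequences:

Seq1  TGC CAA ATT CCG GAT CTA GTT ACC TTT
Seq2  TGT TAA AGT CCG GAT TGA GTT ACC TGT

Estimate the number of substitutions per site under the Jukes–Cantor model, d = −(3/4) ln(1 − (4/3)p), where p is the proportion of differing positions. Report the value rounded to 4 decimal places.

0.2635

The sequences differ at positions 3 (C/T), 4 (C/T), 8 (T/G), 16 (C/T), 17 (T/G), 26 (T/G).
p = 6/27 = 0.222222.
d = −0.75 · ln(1 − (4/3)·0.222222) = −0.75 · ln(0.703704) = −0.75 · (-0.351397) = 0.2635.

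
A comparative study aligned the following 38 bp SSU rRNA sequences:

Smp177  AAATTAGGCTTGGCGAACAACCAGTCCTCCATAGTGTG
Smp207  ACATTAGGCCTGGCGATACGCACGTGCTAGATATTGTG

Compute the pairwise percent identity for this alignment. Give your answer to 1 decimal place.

Differing sites — 2:A/C; 10:T/C; 17:A/T; 18:C/A; 19:A/C; 20:A/G; 22:C/A; 23:A/C; 26:C/G; 29:C/A; 30:C/G; 34:G/T.
26 of the 38 sites match, so the percent identity is 26/38 × 100 = 68.4%.

68.4%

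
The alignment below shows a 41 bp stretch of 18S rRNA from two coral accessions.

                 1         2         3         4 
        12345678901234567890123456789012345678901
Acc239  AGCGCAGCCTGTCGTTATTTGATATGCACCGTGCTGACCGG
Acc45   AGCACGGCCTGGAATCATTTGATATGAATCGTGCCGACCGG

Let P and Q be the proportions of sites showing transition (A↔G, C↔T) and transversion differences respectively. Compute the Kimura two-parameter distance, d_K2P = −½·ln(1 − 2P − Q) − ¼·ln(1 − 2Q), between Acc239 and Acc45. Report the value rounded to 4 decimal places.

0.2673

Mismatches occur at site 4 (G→A, transition), site 6 (A→G, transition), site 12 (T→G, transversion), site 13 (C→A, transversion), site 14 (G→A, transition), site 16 (T→C, transition), site 27 (C→A, transversion), site 29 (C→T, transition), site 35 (T→C, transition).
Of the 9 differences, 6 transitions and 3 transversions over 41 sites: P = 6/41 = 0.146341, Q = 3/41 = 0.073171.
d = −0.5·ln(0.634147) − 0.25·ln(0.853658) = −0.5·(-0.455474) − 0.25·(-0.158225) = 0.2673.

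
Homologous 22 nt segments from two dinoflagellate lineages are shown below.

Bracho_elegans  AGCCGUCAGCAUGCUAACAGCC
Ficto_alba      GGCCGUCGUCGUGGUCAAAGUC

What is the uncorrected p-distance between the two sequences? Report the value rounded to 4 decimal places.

0.3636

Mismatches occur at site 1 (A→G), site 8 (A→G), site 9 (G→U), site 11 (A→G), site 14 (C→G), site 16 (A→C), site 18 (C→A), site 21 (C→U).
There are 8 differences over 22 sites, so p = 8/22 = 0.3636.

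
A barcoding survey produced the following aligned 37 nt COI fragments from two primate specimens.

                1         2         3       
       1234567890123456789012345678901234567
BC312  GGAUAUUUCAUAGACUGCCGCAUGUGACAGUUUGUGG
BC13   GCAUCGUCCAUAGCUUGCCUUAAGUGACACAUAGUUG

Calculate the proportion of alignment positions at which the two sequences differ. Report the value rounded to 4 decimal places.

0.3514

Differing sites — 2:G/C; 5:A/C; 6:U/G; 8:U/C; 14:A/C; 15:C/U; 20:G/U; 21:C/U; 23:U/A; 30:G/C; 31:U/A; 33:U/A; 36:G/U.
There are 13 differences over 37 sites, so p = 13/37 = 0.3514.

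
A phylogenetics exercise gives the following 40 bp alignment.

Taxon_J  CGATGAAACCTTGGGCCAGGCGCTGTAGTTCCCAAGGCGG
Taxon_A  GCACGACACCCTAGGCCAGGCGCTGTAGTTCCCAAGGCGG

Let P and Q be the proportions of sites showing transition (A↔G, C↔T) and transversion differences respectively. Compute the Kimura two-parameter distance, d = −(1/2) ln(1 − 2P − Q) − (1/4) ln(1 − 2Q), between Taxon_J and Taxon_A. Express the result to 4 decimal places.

The sequences differ at positions 1 (C/G, transversion), 2 (G/C, transversion), 4 (T/C, transition), 7 (A/C, transversion), 11 (T/C, transition), 13 (G/A, transition).
Of the 6 differences, 3 transitions and 3 transversions over 40 sites: P = 3/40 = 0.075000, Q = 3/40 = 0.075000.
d = −0.5·ln(0.775000) − 0.25·ln(0.850000) = −0.5·(-0.254892) − 0.25·(-0.162519) = 0.1681.

0.1681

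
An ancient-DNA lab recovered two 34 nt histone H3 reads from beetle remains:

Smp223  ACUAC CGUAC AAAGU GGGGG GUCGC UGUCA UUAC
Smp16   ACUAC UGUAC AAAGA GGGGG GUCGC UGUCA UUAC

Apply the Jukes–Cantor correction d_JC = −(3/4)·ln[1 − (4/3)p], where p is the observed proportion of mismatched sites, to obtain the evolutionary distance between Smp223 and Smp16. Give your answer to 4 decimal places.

0.0613

Differing sites — 6:C/U; 15:U/A.
p = 2/34 = 0.058824.
d = −0.75 · ln(1 − (4/3)·0.058824) = −0.75 · ln(0.921568) = −0.75 · (-0.081679) = 0.0613.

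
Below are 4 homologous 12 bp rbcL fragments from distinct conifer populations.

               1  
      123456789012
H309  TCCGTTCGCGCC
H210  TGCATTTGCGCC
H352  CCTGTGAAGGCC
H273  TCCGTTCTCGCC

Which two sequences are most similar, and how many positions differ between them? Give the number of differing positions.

1

Pairwise Hamming distances:
  H309 vs H210: 3
  H309 vs H352: 6
  H309 vs H273: 1
  H210 vs H352: 8
  H210 vs H273: 4
  H352 vs H273: 6
The smallest is 1, between H309 and H273.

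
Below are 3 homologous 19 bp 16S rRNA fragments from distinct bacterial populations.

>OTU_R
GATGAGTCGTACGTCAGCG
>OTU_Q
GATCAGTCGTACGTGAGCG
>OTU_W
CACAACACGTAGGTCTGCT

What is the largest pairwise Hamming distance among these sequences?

Pairwise Hamming distances:
  OTU_R vs OTU_Q: 2
  OTU_R vs OTU_W: 8
  OTU_Q vs OTU_W: 9
The largest is 9, between OTU_Q and OTU_W.

9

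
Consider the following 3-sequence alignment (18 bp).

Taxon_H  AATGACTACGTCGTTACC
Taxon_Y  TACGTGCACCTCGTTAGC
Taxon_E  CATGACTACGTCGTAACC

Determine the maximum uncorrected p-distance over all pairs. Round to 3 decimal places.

0.444

Pairwise Hamming distances:
  Taxon_H vs Taxon_Y: 7
  Taxon_H vs Taxon_E: 2
  Taxon_Y vs Taxon_E: 8
The largest is 8 mismatches, between Taxon_Y and Taxon_E; p = 8/18 = 0.444.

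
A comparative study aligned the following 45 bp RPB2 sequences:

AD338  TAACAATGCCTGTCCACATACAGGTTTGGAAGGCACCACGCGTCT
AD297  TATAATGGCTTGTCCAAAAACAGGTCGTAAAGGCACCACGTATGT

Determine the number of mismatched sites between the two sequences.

Mismatches occur at site 3 (A/T), site 4 (C/A), site 6 (A/T), site 7 (T/G), site 10 (C/T), site 17 (C/A), site 19 (T/A), site 26 (T/C), site 27 (T/G), site 28 (G/T), site 29 (G/A), site 41 (C/T), site 42 (G/A), site 44 (C/G).
That gives 14 mismatches out of 45 aligned sites, so the Hamming distance is 14.

14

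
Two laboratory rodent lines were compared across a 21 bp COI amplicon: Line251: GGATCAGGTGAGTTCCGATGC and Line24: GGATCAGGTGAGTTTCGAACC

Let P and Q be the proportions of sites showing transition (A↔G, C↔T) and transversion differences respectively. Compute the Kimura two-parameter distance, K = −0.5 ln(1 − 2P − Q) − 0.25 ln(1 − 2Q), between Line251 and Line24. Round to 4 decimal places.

0.1585

The sequences differ at positions 15 (C/T, transition), 19 (T/A, transversion), 20 (G/C, transversion).
Of the 3 differences, 1 transition and 2 transversions over 21 sites: P = 1/21 = 0.047619, Q = 2/21 = 0.095238.
d = −0.5·ln(0.809524) − 0.25·ln(0.809524) = −0.5·(-0.211309) − 0.25·(-0.211309) = 0.1585.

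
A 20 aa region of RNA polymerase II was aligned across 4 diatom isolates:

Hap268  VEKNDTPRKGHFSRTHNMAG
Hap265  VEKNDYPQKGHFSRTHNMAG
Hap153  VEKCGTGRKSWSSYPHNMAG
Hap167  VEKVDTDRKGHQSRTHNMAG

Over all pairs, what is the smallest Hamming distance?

Pairwise Hamming distances:
  Hap268 vs Hap265: 2
  Hap268 vs Hap153: 8
  Hap268 vs Hap167: 3
  Hap265 vs Hap153: 10
  Hap265 vs Hap167: 5
  Hap153 vs Hap167: 8
The smallest is 2, between Hap268 and Hap265.

2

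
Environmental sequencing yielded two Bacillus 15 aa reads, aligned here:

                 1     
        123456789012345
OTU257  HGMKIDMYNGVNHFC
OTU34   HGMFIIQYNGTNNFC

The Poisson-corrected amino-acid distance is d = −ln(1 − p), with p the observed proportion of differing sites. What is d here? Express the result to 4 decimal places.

The sequences differ at positions 4 (K/F), 6 (D/I), 7 (M/Q), 11 (V/T), 13 (H/N).
p = 5/15 = 0.333333.
d = −ln(1 − 0.333333) = −ln(0.666667) = 0.4055.

0.4055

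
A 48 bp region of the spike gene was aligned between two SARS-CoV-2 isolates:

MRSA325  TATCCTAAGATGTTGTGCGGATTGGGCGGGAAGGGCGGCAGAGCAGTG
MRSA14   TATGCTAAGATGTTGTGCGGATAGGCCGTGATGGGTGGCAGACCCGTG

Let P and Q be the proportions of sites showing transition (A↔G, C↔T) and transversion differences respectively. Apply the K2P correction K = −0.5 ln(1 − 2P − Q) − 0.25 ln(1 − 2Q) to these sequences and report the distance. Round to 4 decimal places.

Differing sites — 4:C/G (Tv); 23:T/A (Tv); 26:G/C (Tv); 29:G/T (Tv); 32:A/T (Tv); 36:C/T (Ti); 43:G/C (Tv); 45:A/C (Tv).
Of the 8 differences, 1 transition and 7 transversions over 48 sites: P = 1/48 = 0.020833, Q = 7/48 = 0.145833.
d = −0.5·ln(0.812501) − 0.25·ln(0.708334) = −0.5·(-0.207638) − 0.25·(-0.344840) = 0.1900.

0.1900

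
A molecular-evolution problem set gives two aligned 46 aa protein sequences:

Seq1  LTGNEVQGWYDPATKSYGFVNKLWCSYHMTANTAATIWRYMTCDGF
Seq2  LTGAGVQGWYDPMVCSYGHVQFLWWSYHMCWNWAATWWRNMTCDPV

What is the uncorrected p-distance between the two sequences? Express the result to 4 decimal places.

0.3478

The sequences differ at positions 4 (N/A), 5 (E/G), 13 (A/M), 14 (T/V), 15 (K/C), 19 (F/H), 21 (N/Q), 22 (K/F), 25 (C/W), 30 (T/C), 31 (A/W), 33 (T/W), 37 (I/W), 40 (Y/N), 45 (G/P), 46 (F/V).
There are 16 differences over 46 sites, so p = 16/46 = 0.3478.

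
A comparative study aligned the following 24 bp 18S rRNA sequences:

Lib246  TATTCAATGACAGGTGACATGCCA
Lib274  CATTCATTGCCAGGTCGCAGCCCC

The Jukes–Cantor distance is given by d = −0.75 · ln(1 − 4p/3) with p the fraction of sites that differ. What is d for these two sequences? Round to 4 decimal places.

Differing sites — 1:T/C; 7:A/T; 10:A/C; 16:G/C; 17:A/G; 20:T/G; 21:G/C; 24:A/C.
p = 8/24 = 0.333333.
d = −0.75 · ln(1 − (4/3)·0.333333) = −0.75 · ln(0.555556) = −0.75 · (-0.587786) = 0.4408.

0.4408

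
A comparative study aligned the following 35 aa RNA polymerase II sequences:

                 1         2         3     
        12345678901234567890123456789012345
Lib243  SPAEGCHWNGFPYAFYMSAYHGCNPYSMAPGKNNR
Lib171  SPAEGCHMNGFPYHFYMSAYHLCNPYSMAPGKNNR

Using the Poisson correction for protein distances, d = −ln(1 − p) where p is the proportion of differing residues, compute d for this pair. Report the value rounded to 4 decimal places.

0.0896

The sequences differ at positions 8 (W/M), 14 (A/H), 22 (G/L).
p = 3/35 = 0.085714.
d = −ln(1 − 0.085714) = −ln(0.914286) = 0.0896.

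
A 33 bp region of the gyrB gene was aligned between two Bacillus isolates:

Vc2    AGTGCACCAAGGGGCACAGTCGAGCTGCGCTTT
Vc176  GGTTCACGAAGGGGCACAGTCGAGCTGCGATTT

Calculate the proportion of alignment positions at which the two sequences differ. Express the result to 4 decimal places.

Differing sites — 1:A/G; 4:G/T; 8:C/G; 30:C/A.
There are 4 differences over 33 sites, so p = 4/33 = 0.1212.

0.1212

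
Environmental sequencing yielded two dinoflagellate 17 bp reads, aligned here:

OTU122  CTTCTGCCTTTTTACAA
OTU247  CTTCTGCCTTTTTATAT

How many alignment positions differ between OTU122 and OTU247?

The sequences differ at positions 15 (C/T), 17 (A/T).
That gives 2 mismatches out of 17 aligned sites, so the Hamming distance is 2.

2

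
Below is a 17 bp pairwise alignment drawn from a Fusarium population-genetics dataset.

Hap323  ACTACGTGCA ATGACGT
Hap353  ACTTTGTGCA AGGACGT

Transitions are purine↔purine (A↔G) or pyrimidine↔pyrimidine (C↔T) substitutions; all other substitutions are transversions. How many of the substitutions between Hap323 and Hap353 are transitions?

Differing sites — 4:A/T (Tv); 5:C/T (Ti); 12:T/G (Tv).
Of the 3 differences, 1 transition and 2 transversions, so the answer is 1.

1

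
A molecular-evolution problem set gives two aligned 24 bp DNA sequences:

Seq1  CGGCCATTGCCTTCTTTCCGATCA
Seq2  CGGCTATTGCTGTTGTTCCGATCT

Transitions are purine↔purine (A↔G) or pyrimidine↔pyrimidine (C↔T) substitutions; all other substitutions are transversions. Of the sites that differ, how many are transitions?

The sequences differ at positions 5 (C/T, transition), 11 (C/T, transition), 12 (T/G, transversion), 14 (C/T, transition), 15 (T/G, transversion), 24 (A/T, transversion).
Of the 6 differences, 3 transitions and 3 transversions, so the answer is 3.

3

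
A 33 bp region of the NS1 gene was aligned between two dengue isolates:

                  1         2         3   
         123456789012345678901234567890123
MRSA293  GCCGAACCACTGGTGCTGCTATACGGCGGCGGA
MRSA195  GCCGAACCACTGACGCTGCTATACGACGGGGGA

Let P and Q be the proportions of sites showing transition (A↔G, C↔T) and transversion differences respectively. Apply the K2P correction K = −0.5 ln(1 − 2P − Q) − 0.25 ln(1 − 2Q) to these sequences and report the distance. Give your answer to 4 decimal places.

Differing sites — 13:G/A (Ti); 14:T/C (Ti); 26:G/A (Ti); 30:C/G (Tv).
Of the 4 differences, 3 transitions and 1 transversion over 33 sites: P = 3/33 = 0.090909, Q = 1/33 = 0.030303.
d = −0.5·ln(0.787879) − 0.25·ln(0.939394) = −0.5·(-0.238411) − 0.25·(-0.062520) = 0.1348.

0.1348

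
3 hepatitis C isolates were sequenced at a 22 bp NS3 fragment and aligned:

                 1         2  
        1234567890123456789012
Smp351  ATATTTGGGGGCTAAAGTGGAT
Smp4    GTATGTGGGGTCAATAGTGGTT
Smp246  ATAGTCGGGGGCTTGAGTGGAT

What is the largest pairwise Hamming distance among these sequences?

9

Pairwise Hamming distances:
  Smp351 vs Smp4: 6
  Smp351 vs Smp246: 4
  Smp4 vs Smp246: 9
The largest is 9, between Smp4 and Smp246.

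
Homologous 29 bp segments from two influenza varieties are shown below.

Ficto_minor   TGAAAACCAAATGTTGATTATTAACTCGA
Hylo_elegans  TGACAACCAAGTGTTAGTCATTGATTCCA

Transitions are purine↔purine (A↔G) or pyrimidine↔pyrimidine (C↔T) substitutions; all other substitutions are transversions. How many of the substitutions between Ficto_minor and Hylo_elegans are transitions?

6

Differing sites — 4:A/C (Tv); 11:A/G (Ti); 16:G/A (Ti); 17:A/G (Ti); 19:T/C (Ti); 23:A/G (Ti); 25:C/T (Ti); 28:G/C (Tv).
Of the 8 differences, 6 transitions and 2 transversions, so the answer is 6.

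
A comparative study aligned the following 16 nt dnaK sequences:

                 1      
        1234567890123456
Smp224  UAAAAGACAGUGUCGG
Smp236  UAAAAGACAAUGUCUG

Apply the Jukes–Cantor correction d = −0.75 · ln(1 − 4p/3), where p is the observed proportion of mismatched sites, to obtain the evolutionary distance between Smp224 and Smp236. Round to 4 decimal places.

0.1367

Mismatches occur at site 10 (G/A), site 15 (G/U).
p = 2/16 = 0.125000.
d = −0.75 · ln(1 − (4/3)·0.125000) = −0.75 · ln(0.833333) = −0.75 · (-0.182322) = 0.1367.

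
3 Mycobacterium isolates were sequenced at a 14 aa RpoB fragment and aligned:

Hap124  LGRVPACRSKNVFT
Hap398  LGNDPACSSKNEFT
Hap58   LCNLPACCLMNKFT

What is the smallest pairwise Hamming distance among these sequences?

4

Pairwise Hamming distances:
  Hap124 vs Hap398: 4
  Hap124 vs Hap58: 7
  Hap398 vs Hap58: 6
The smallest is 4, between Hap124 and Hap398.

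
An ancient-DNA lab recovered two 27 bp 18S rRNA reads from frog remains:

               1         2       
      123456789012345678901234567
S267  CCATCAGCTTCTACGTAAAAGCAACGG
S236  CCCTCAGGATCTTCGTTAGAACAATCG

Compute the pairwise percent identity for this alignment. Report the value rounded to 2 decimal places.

66.67%

Differing sites — 3:A/C; 8:C/G; 9:T/A; 13:A/T; 17:A/T; 19:A/G; 21:G/A; 25:C/T; 26:G/C.
18 of the 27 sites match, so the percent identity is 18/27 × 100 = 66.67%.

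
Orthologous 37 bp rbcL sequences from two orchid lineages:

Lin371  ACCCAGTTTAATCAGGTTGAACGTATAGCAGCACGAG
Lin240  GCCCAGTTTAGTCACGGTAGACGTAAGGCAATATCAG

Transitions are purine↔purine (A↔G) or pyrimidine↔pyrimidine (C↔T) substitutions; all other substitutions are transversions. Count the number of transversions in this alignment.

4

The sequences differ at positions 1 (A/G, transition), 11 (A/G, transition), 15 (G/C, transversion), 17 (T/G, transversion), 19 (G/A, transition), 20 (A/G, transition), 26 (T/A, transversion), 27 (A/G, transition), 31 (G/A, transition), 32 (C/T, transition), 34 (C/T, transition), 35 (G/C, transversion).
Of the 12 differences, 8 transitions and 4 transversions, so the answer is 4.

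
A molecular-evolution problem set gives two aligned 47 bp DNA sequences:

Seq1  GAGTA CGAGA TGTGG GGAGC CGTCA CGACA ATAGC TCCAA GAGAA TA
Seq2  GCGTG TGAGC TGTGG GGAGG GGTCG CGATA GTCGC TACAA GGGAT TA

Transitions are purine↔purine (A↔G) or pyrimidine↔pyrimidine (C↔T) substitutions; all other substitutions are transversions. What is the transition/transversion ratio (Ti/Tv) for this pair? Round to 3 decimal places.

0.857

Differing sites — 2:A/C (Tv); 5:A/G (Ti); 6:C/T (Ti); 10:A/C (Tv); 20:C/G (Tv); 21:C/G (Tv); 25:A/G (Ti); 29:C/T (Ti); 31:A/G (Ti); 33:A/C (Tv); 37:C/A (Tv); 42:A/G (Ti); 45:A/T (Tv).
Of the 13 differences, 6 transitions and 7 transversions, so Ti/Tv = 6/7 = 0.857.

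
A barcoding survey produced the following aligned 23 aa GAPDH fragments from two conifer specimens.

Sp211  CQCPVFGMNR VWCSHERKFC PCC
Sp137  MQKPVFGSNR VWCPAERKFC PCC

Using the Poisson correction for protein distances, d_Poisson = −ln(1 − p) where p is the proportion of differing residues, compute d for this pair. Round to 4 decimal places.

The sequences differ at positions 1 (C/M), 3 (C/K), 8 (M/S), 14 (S/P), 15 (H/A).
p = 5/23 = 0.217391.
d = −ln(1 − 0.217391) = −ln(0.782609) = 0.2451.

0.2451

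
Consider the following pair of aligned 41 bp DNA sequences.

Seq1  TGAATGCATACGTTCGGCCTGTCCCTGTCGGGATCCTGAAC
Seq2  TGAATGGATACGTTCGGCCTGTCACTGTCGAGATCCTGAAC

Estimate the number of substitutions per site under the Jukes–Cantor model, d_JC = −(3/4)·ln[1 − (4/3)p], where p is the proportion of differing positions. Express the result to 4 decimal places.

0.0770

The sequences differ at positions 7 (C/G), 24 (C/A), 31 (G/A).
p = 3/41 = 0.073171.
d = −0.75 · ln(1 − (4/3)·0.073171) = −0.75 · ln(0.902439) = −0.75 · (-0.102654) = 0.0770.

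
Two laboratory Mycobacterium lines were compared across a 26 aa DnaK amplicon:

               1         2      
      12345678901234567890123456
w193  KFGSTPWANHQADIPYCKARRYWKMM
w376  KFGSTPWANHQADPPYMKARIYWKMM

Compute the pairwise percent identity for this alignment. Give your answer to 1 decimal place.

The sequences differ at positions 14 (I/P), 17 (C/M), 21 (R/I).
23 of the 26 sites match, so the percent identity is 23/26 × 100 = 88.5%.

88.5%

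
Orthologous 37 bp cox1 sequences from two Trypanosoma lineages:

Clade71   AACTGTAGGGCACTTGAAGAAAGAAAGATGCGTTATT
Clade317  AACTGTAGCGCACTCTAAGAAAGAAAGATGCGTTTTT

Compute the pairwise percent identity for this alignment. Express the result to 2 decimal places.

89.19%

The sequences differ at positions 9 (G/C), 15 (T/C), 16 (G/T), 35 (A/T).
33 of the 37 sites match, so the percent identity is 33/37 × 100 = 89.19%.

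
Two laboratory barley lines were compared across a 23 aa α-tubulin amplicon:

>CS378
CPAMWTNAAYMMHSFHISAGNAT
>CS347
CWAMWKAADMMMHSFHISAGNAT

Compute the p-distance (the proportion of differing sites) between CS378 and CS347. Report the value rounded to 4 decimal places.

The sequences differ at positions 2 (P/W), 6 (T/K), 7 (N/A), 9 (A/D), 10 (Y/M).
There are 5 differences over 23 sites, so p = 5/23 = 0.2174.

0.2174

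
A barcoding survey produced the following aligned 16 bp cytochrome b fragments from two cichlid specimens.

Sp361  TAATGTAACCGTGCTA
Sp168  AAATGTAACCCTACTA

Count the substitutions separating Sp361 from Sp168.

The sequences differ at positions 1 (T/A), 11 (G/C), 13 (G/A).
That gives 3 mismatches out of 16 aligned sites, so the Hamming distance is 3.

3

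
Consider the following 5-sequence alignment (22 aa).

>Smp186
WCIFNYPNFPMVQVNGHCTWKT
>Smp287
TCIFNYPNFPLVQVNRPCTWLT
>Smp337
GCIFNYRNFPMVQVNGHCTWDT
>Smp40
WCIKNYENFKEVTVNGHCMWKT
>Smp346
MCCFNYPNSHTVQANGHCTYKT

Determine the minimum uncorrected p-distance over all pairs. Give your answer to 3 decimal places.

Pairwise Hamming distances:
  Smp186 vs Smp287: 5
  Smp186 vs Smp337: 3
  Smp186 vs Smp40: 6
  Smp186 vs Smp346: 7
  Smp287 vs Smp337: 6
  Smp287 vs Smp40: 10
  Smp287 vs Smp346: 10
  Smp337 vs Smp40: 8
  Smp337 vs Smp346: 9
  Smp40 vs Smp346: 11
The smallest is 3 mismatches, between Smp186 and Smp337; p = 3/22 = 0.136.

0.136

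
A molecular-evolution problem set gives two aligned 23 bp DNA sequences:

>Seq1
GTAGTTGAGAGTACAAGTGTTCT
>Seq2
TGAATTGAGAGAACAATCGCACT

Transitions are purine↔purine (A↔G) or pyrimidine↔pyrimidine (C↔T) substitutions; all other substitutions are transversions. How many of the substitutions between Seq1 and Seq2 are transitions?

3

Mismatches occur at site 1 (G/T, transversion), site 2 (T/G, transversion), site 4 (G/A, transition), site 12 (T/A, transversion), site 17 (G/T, transversion), site 18 (T/C, transition), site 20 (T/C, transition), site 21 (T/A, transversion).
Of the 8 differences, 3 transitions and 5 transversions, so the answer is 3.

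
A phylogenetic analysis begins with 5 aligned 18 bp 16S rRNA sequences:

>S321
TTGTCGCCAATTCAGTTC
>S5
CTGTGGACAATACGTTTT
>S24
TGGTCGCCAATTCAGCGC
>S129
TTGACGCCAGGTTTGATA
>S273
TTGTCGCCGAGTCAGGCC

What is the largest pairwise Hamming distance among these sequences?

12

Pairwise Hamming distances:
  S321 vs S5: 7
  S321 vs S24: 3
  S321 vs S129: 7
  S321 vs S273: 4
  S5 vs S24: 10
  S5 vs S129: 12
  S5 vs S273: 11
  S24 vs S129: 9
  S24 vs S273: 5
  S129 vs S273: 8
The largest is 12, between S5 and S129.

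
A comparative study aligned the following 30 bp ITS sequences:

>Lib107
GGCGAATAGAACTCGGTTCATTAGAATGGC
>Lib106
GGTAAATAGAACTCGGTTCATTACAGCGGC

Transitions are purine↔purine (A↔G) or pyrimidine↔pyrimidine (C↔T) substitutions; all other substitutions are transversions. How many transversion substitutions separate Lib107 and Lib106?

1

Differing sites — 3:C/T (Ti); 4:G/A (Ti); 24:G/C (Tv); 26:A/G (Ti); 27:T/C (Ti).
Of the 5 differences, 4 transitions and 1 transversion, so the answer is 1.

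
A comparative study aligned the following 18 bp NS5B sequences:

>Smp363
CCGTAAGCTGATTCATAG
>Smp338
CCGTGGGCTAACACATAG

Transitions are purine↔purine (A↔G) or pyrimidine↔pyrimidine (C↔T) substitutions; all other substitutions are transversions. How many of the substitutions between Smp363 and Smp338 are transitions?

4

Mismatches occur at site 5 (A↔G, transition), site 6 (A↔G, transition), site 10 (G↔A, transition), site 12 (T↔C, transition), site 13 (T↔A, transversion).
Of the 5 differences, 4 transitions and 1 transversion, so the answer is 4.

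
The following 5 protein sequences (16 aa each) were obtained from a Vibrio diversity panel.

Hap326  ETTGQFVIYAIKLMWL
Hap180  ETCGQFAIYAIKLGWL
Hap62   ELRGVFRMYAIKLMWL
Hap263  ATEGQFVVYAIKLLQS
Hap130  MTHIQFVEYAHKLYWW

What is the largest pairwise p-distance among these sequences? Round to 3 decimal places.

Pairwise Hamming distances:
  Hap326 vs Hap180: 3
  Hap326 vs Hap62: 5
  Hap326 vs Hap263: 6
  Hap326 vs Hap130: 7
  Hap180 vs Hap62: 6
  Hap180 vs Hap263: 7
  Hap180 vs Hap130: 8
  Hap62 vs Hap263: 9
  Hap62 vs Hap130: 10
  Hap263 vs Hap130: 8
The largest is 10 mismatches, between Hap62 and Hap130; p = 10/16 = 0.625.

0.625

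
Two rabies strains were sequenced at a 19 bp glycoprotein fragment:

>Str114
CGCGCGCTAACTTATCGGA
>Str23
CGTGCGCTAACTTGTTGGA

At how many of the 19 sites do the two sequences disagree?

The sequences differ at positions 3 (C/T), 14 (A/G), 16 (C/T).
That gives 3 mismatches out of 19 aligned sites, so the Hamming distance is 3.

3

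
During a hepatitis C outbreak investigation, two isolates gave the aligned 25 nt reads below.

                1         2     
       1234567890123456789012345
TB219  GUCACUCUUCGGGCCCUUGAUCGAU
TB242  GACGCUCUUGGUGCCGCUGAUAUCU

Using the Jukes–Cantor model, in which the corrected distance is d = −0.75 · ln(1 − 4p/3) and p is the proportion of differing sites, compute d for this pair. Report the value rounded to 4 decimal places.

Mismatches occur at site 2 (U→A), site 4 (A→G), site 10 (C→G), site 12 (G→U), site 16 (C→G), site 17 (U→C), site 22 (C→A), site 23 (G→U), site 24 (A→C).
p = 9/25 = 0.360000.
d = −0.75 · ln(1 − (4/3)·0.360000) = −0.75 · ln(0.520000) = −0.75 · (-0.653926) = 0.4904.

0.4904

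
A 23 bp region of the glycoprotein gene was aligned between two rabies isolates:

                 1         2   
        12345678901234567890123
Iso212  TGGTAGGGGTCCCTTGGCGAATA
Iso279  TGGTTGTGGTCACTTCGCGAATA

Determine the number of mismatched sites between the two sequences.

The sequences differ at positions 5 (A/T), 7 (G/T), 12 (C/A), 16 (G/C).
That gives 4 mismatches out of 23 aligned sites, so the Hamming distance is 4.

4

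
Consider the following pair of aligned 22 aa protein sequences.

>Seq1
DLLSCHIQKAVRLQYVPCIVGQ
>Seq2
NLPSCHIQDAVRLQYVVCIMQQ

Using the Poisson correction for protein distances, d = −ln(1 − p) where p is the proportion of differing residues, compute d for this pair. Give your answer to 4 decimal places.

0.3185

Differing sites — 1:D/N; 3:L/P; 9:K/D; 17:P/V; 20:V/M; 21:G/Q.
p = 6/22 = 0.272727.
d = −ln(1 − 0.272727) = −ln(0.727273) = 0.3185.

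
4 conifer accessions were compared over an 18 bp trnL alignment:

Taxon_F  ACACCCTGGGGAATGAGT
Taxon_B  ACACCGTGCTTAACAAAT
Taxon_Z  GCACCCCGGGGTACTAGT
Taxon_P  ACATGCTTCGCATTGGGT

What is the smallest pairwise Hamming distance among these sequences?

5

Pairwise Hamming distances:
  Taxon_F vs Taxon_B: 7
  Taxon_F vs Taxon_Z: 5
  Taxon_F vs Taxon_P: 7
  Taxon_B vs Taxon_Z: 9
  Taxon_B vs Taxon_P: 11
  Taxon_Z vs Taxon_P: 12
The smallest is 5, between Taxon_F and Taxon_Z.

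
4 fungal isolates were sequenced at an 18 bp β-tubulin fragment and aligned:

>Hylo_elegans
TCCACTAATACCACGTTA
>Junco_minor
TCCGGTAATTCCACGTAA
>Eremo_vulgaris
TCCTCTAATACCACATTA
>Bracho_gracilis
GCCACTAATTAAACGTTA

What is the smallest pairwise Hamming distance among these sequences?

Pairwise Hamming distances:
  Hylo_elegans vs Junco_minor: 4
  Hylo_elegans vs Eremo_vulgaris: 2
  Hylo_elegans vs Bracho_gracilis: 4
  Junco_minor vs Eremo_vulgaris: 5
  Junco_minor vs Bracho_gracilis: 6
  Eremo_vulgaris vs Bracho_gracilis: 6
The smallest is 2, between Hylo_elegans and Eremo_vulgaris.

2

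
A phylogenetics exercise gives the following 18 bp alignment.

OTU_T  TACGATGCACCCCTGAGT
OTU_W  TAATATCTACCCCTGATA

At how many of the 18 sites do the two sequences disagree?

6

The sequences differ at positions 3 (C/A), 4 (G/T), 7 (G/C), 8 (C/T), 17 (G/T), 18 (T/A).
That gives 6 mismatches out of 18 aligned sites, so the Hamming distance is 6.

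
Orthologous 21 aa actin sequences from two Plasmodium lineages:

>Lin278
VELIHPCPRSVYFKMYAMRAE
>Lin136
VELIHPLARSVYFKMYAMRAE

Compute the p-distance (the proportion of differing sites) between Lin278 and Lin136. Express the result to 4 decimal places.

0.0952

Mismatches occur at site 7 (C↔L), site 8 (P↔A).
There are 2 differences over 21 sites, so p = 2/21 = 0.0952.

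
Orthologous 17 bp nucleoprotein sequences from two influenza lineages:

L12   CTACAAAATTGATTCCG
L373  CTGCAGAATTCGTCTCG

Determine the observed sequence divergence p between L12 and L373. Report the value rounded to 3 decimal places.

0.353

Mismatches occur at site 3 (A→G), site 6 (A→G), site 11 (G→C), site 12 (A→G), site 14 (T→C), site 15 (C→T).
There are 6 differences over 17 sites, so p = 6/17 = 0.353.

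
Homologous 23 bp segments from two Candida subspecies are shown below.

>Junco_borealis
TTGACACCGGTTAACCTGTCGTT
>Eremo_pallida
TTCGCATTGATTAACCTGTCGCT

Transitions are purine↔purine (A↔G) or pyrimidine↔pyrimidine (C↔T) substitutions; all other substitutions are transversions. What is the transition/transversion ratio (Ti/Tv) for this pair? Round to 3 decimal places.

5.000

Differing sites — 3:G/C (Tv); 4:A/G (Ti); 7:C/T (Ti); 8:C/T (Ti); 10:G/A (Ti); 22:T/C (Ti).
Of the 6 differences, 5 transitions and 1 transversion, so Ti/Tv = 5/1 = 5.000.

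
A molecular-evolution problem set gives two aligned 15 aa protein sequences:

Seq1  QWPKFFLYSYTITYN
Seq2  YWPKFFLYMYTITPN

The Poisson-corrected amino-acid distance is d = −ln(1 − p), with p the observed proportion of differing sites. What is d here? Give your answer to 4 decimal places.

0.2231

The sequences differ at positions 1 (Q/Y), 9 (S/M), 14 (Y/P).
p = 3/15 = 0.200000.
d = −ln(1 − 0.200000) = −ln(0.800000) = 0.2231.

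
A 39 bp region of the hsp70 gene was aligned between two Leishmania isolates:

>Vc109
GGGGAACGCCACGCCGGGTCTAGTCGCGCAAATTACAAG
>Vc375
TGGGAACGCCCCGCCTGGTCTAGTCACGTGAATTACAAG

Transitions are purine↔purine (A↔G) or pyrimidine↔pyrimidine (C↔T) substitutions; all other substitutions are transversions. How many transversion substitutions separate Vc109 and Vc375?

3

Mismatches occur at site 1 (G/T, transversion), site 11 (A/C, transversion), site 16 (G/T, transversion), site 26 (G/A, transition), site 29 (C/T, transition), site 30 (A/G, transition).
Of the 6 differences, 3 transitions and 3 transversions, so the answer is 3.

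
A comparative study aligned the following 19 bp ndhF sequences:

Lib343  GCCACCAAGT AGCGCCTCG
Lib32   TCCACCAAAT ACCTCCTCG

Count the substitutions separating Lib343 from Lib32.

Differing sites — 1:G/T; 9:G/A; 12:G/C; 14:G/T.
That gives 4 mismatches out of 19 aligned sites, so the Hamming distance is 4.

4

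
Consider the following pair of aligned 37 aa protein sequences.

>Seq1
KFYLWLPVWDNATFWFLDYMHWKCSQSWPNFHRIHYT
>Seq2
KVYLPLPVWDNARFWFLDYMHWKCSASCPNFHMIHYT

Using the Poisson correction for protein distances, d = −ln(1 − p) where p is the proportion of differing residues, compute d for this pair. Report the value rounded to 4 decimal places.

0.1769

Differing sites — 2:F/V; 5:W/P; 13:T/R; 26:Q/A; 28:W/C; 33:R/M.
p = 6/37 = 0.162162.
d = −ln(1 − 0.162162) = −ln(0.837838) = 0.1769.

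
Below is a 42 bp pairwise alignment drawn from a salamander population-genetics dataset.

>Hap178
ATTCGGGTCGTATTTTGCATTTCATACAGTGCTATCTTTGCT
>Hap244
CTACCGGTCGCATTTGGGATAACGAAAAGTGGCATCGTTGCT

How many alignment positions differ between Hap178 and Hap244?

14

Differing sites — 1:A/C; 3:T/A; 5:G/C; 11:T/C; 16:T/G; 18:C/G; 21:T/A; 22:T/A; 24:A/G; 25:T/A; 27:C/A; 32:C/G; 33:T/C; 37:T/G.
That gives 14 mismatches out of 42 aligned sites, so the Hamming distance is 14.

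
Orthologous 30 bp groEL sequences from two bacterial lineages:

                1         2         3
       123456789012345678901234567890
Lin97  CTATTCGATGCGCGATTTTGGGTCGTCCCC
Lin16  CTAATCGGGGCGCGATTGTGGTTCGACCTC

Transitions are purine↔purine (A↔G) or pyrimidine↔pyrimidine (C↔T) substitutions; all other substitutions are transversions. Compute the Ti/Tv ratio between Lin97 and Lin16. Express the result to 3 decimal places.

Differing sites — 4:T/A (Tv); 8:A/G (Ti); 9:T/G (Tv); 18:T/G (Tv); 22:G/T (Tv); 26:T/A (Tv); 29:C/T (Ti).
Of the 7 differences, 2 transitions and 5 transversions, so Ti/Tv = 2/5 = 0.400.

0.400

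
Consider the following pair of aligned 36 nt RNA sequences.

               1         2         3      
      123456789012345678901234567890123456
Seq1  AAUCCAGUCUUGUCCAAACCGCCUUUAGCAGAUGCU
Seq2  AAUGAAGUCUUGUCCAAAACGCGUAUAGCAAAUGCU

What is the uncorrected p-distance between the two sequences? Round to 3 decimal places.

0.167

Differing sites — 4:C/G; 5:C/A; 19:C/A; 23:C/G; 25:U/A; 31:G/A.
There are 6 differences over 36 sites, so p = 6/36 = 0.167.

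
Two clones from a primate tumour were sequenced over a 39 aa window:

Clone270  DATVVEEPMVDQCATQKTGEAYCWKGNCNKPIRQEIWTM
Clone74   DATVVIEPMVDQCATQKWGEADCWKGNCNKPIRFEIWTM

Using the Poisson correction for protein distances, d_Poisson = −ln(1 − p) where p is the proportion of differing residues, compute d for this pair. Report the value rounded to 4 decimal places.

0.1082

Mismatches occur at site 6 (E→I), site 18 (T→W), site 22 (Y→D), site 34 (Q→F).
p = 4/39 = 0.102564.
d = −ln(1 − 0.102564) = −ln(0.897436) = 0.1082.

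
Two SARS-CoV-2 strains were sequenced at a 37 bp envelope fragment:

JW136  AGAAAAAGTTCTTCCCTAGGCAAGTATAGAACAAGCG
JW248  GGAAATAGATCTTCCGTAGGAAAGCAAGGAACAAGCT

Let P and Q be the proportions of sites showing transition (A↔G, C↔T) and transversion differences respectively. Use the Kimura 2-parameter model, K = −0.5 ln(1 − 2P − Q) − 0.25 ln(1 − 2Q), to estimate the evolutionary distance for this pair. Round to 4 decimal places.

0.2940

Mismatches occur at site 1 (A/G, transition), site 6 (A/T, transversion), site 9 (T/A, transversion), site 16 (C/G, transversion), site 21 (C/A, transversion), site 25 (T/C, transition), site 27 (T/A, transversion), site 28 (A/G, transition), site 37 (G/T, transversion).
Of the 9 differences, 3 transitions and 6 transversions over 37 sites: P = 3/37 = 0.081081, Q = 6/37 = 0.162162.
d = −0.5·ln(0.675676) − 0.25·ln(0.675676) = −0.5·(-0.392042) − 0.25·(-0.392042) = 0.2940.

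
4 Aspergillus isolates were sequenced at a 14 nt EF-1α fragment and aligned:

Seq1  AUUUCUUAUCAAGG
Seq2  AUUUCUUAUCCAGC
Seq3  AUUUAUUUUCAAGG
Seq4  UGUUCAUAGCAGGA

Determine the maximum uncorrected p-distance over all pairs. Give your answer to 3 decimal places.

0.571

Pairwise Hamming distances:
  Seq1 vs Seq2: 2
  Seq1 vs Seq3: 2
  Seq1 vs Seq4: 6
  Seq2 vs Seq3: 4
  Seq2 vs Seq4: 7
  Seq3 vs Seq4: 8
The largest is 8 mismatches, between Seq3 and Seq4; p = 8/14 = 0.571.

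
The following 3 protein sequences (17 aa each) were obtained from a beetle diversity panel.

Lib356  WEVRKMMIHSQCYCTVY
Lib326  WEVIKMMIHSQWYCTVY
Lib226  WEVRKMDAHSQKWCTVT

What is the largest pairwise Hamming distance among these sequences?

6

Pairwise Hamming distances:
  Lib356 vs Lib326: 2
  Lib356 vs Lib226: 5
  Lib326 vs Lib226: 6
The largest is 6, between Lib326 and Lib226.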